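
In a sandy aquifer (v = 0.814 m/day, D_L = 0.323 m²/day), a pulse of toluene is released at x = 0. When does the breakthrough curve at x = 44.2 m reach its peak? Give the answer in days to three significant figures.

53.8 days

For the 1D instantaneous-source solution, setting ∂C/∂t = 0 at fixed x gives v²t² + 2Dt − x² = 0, so t = (√(D² + v²x²) − D)/v².
√(D² + v²x²) = √(0.323² + 0.814² × 44.2²) = 35.98; v² = 0.662596.
t = (35.98 − 0.323)/0.662596 = 53.8 days (vs. the pure-advection estimate x/v = 54.3 d).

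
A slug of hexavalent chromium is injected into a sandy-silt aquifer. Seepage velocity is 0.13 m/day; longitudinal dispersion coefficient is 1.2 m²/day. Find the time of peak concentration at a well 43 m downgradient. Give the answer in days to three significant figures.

For the 1D instantaneous-source solution, setting ∂C/∂t = 0 at fixed x gives v²t² + 2Dt − x² = 0, so t = (√(D² + v²x²) − D)/v².
√(D² + v²x²) = √(1.2² + 0.13² × 43²) = 5.717; v² = 0.0169.
t = (5.717 − 1.2)/0.0169 = 267 days (vs. the pure-advection estimate x/v = 331 d).

267 days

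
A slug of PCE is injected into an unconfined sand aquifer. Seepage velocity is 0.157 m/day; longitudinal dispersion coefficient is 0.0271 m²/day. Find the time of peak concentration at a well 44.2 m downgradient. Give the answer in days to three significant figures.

280 days

For the 1D instantaneous-source solution, setting ∂C/∂t = 0 at fixed x gives v²t² + 2Dt − x² = 0, so t = (√(D² + v²x²) − D)/v².
√(D² + v²x²) = √(0.0271² + 0.157² × 44.2²) = 6.939; v² = 0.024649.
t = (6.939 − 0.0271)/0.024649 = 280 days (vs. the pure-advection estimate x/v = 282 d).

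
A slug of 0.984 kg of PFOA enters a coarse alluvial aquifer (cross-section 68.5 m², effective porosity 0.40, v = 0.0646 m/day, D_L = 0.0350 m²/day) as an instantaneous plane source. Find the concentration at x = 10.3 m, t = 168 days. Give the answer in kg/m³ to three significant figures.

0.00412 kg/m³

For an instantaneous plane source, C(x,t) = M/(n_e·A·√(4πDt)) · exp(−(x−vt)²/(4Dt)), with n_e·A the pore (flow) area.
Plume center vt = 0.0646 × 168 = 10.8528 m, so the well at 10.3 m is 0.5528 m upgradient of the peak.
√(4πDt) = 8.596 m, giving peak height M/(n_e·A·√(4πDt)) = 0.984/(0.40 × 68.5 × 8.596) = 0.004178 kg/m³.
(x−vt)²/(4Dt) = (-0.5528)²/(4 × 0.0350 × 168) = 0.01299; exp(−0.01299) = 0.9871.
C = 0.004178 × 0.9871 = 0.00412 kg/m³.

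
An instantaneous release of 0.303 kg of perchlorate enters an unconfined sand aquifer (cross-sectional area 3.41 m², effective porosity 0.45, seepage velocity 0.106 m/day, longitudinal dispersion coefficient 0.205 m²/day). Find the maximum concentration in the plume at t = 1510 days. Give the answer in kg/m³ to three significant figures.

The peak of an instantaneous 1D plume sits at x = vt; there the Gaussian factor is 1 and C_max = M/(n_e·A·√(4πDt)), where n_e·A is the pore area the mass is dissolved in.
√(4πDt) = √(4π × 0.205 × 1510) = 62.37 m, so C_max = 0.303/(0.45 × 3.41 × 62.37) = 0.00317 kg/m³.

0.00317 kg/m³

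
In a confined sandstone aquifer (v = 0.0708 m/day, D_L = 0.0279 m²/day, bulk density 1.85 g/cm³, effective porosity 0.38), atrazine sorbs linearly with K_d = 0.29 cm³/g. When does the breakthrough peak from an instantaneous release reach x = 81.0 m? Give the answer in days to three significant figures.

2750 days

Retardation factor R = 1 + ρ_b·K_d/n = 1 + 1.85 × 0.29/0.38 = 2.412.
Sorption retards both mechanisms: v_R = v/R = 0.02935 m/day, D_R = D/R = 0.01157 m²/day.
Peak time from v_R²t² + 2D_R t − x² = 0: t = (√(D_R² + v_R²x²) − D_R)/v_R².
√(D_R² + v_R²x²) = √(0.01157² + 0.02935² × 81.0²) = 2.377; v_R² = 0.0008614.
t = (2.377 − 0.01157)/0.0008614 = 2750 days.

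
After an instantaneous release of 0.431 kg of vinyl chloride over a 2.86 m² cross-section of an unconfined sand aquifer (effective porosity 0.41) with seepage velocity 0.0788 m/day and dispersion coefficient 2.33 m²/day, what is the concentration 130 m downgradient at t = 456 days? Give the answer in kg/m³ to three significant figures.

For an instantaneous plane source, C(x,t) = M/(n_e·A·√(4πDt)) · exp(−(x−vt)²/(4Dt)), with n_e·A the pore (flow) area.
Plume center vt = 0.0788 × 456 = 35.9328 m, so the well at 130 m is 94.0672 m downgradient of the peak.
√(4πDt) = 115.5 m, giving peak height M/(n_e·A·√(4πDt)) = 0.431/(0.41 × 2.86 × 115.5) = 0.003182 kg/m³.
(x−vt)²/(4Dt) = (94.0672)²/(4 × 2.33 × 456) = 2.082; exp(−2.082) = 0.1247.
C = 0.003182 × 0.1247 = 0.000397 kg/m³.

0.000397 kg/m³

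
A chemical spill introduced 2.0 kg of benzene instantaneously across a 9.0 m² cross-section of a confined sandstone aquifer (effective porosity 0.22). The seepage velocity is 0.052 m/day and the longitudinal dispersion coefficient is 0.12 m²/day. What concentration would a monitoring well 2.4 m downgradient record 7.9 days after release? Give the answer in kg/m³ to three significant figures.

For an instantaneous plane source, C(x,t) = M/(n_e·A·√(4πDt)) · exp(−(x−vt)²/(4Dt)), with n_e·A the pore (flow) area.
Plume center vt = 0.052 × 7.9 = 0.4108 m, so the well at 2.4 m is 1.9892 m downgradient of the peak.
√(4πDt) = 3.452 m, giving peak height M/(n_e·A·√(4πDt)) = 2.0/(0.22 × 9.0 × 3.452) = 0.2926 kg/m³.
(x−vt)²/(4Dt) = (1.9892)²/(4 × 0.12 × 7.9) = 1.043; exp(−1.043) = 0.3524.
C = 0.2926 × 0.3524 = 0.103 kg/m³.

0.103 kg/m³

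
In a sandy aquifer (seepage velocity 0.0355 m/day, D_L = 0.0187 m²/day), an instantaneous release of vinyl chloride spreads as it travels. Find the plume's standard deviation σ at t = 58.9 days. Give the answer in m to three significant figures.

Dispersive spreading gives a Gaussian with σ² = 2Dt; advection only shifts the center.
σ = √(2 × 0.0187 × 58.9) = 1.48 m.

1.48 m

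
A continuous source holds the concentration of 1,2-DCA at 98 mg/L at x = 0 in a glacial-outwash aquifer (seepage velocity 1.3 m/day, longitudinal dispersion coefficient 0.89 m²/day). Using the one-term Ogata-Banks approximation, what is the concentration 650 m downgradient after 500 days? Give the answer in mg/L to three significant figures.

For a continuous step input, C/C₀ ≈ ½·erfc((x−vt)/(2√(Dt))).
vt = 1.3 × 500 = 650 m and 2√(Dt) = 2√(0.89 × 500) = 42.19 m.
Argument (x−vt)/(2√(Dt)) = (650 − 650)/42.19 = 0; ½·erfc(0) = 0.5000.
C = 98 × 0.5000 = 49.0 mg/L.

49.0 mg/L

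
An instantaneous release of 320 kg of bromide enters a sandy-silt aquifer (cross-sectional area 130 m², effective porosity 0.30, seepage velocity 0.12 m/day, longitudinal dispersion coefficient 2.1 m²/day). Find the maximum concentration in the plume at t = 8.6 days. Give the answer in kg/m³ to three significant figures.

The peak of an instantaneous 1D plume sits at x = vt; there the Gaussian factor is 1 and C_max = M/(n_e·A·√(4πDt)), where n_e·A is the pore area the mass is dissolved in.
√(4πDt) = √(4π × 2.1 × 8.6) = 15.06 m, so C_max = 320/(0.30 × 130 × 15.06) = 0.545 kg/m³.

0.545 kg/m³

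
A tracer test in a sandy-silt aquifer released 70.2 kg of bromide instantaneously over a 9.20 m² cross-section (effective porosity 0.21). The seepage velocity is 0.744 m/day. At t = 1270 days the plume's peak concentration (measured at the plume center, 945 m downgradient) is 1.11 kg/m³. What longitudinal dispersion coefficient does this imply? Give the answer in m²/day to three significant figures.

0.0671 m²/day

At the plume center C_max = M/(n_e·A·√(4πDt)), so D = M²/(4πt·(n_e·A·C_max)²).
n_e·A·C_max = 0.21 × 9.20 × 1.11 = 2.145 kg/m.
D = 70.2²/(4π × 1270 × 2.145²) = 0.0671 m²/day.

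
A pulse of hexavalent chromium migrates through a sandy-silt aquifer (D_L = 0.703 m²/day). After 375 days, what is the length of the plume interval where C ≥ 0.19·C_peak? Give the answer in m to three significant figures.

The plume is Gaussian with σ = √(2Dt) = √(2 × 0.703 × 375) = 22.96 m.
C/C_peak = exp(−Δx²/(2σ²)) = 0.19 ⇒ Δx = σ·√(−2 ln 0.19) = 22.96 × 1.822 = 41.83 m.
Width = 2Δx = 83.7 m.

83.7 m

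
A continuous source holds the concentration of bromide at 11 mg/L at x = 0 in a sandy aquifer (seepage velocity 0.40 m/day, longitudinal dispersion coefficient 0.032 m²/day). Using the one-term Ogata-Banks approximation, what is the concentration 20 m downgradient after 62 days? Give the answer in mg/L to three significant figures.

10.9 mg/L

For a continuous step input, C/C₀ ≈ ½·erfc((x−vt)/(2√(Dt))).
vt = 0.40 × 62 = 24.8 m and 2√(Dt) = 2√(0.032 × 62) = 2.817 m.
Argument (x−vt)/(2√(Dt)) = (20 − 24.8)/2.817 = -1.704; ½·erfc(-1.704) = 0.9920.
C = 11 × 0.9920 = 10.9 mg/L.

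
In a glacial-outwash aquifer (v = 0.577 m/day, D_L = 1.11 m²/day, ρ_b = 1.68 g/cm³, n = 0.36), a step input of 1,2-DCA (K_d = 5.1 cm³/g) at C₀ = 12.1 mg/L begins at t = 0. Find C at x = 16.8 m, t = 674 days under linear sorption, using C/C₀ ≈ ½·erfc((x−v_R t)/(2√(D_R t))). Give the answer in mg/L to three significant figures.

5.36 mg/L

Retardation factor R = 1 + ρ_b·K_d/n = 1 + 1.68 × 5.1/0.36 = 24.80.
Sorption retards both mechanisms: v_R = v/R = 0.02327 m/day, D_R = D/R = 0.04476 m²/day.
v_R·t = 0.02327 × 674 = 15.68398 m; 2√(D_R t) = 10.99 m; argument = (16.8 − 15.68398)/10.99 = 0.1015.
C = C₀ × ½·erfc(0.1015) = 12.1 × 0.4429 = 5.36 mg/L.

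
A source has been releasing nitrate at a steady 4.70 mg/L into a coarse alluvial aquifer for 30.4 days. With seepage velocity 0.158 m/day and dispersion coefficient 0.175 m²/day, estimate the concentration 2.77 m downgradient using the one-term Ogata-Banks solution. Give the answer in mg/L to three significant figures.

3.45 mg/L

For a continuous step input, C/C₀ ≈ ½·erfc((x−vt)/(2√(Dt))).
vt = 0.158 × 30.4 = 4.8032 m and 2√(Dt) = 2√(0.175 × 30.4) = 4.613 m.
Argument (x−vt)/(2√(Dt)) = (2.77 − 4.8032)/4.613 = -0.4408; ½·erfc(-0.4408) = 0.7335.
C = 4.70 × 0.7335 = 3.45 mg/L.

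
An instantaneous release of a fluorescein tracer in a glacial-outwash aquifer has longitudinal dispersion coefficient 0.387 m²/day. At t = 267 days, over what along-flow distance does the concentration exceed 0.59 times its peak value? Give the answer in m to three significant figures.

29.5 m

The plume is Gaussian with σ = √(2Dt) = √(2 × 0.387 × 267) = 14.38 m.
C/C_peak = exp(−Δx²/(2σ²)) = 0.59 ⇒ Δx = σ·√(−2 ln 0.59) = 14.38 × 1.027 = 14.77 m.
Width = 2Δx = 29.5 m.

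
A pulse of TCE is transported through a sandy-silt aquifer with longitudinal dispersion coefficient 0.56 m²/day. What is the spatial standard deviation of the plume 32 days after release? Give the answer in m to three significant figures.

Dispersive spreading gives a Gaussian with σ² = 2Dt; advection only shifts the center.
σ = √(2 × 0.56 × 32) = 5.99 m.

5.99 m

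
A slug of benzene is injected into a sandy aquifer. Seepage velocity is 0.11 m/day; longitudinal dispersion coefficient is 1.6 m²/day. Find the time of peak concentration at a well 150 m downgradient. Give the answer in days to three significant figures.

1240 days

For the 1D instantaneous-source solution, setting ∂C/∂t = 0 at fixed x gives v²t² + 2Dt − x² = 0, so t = (√(D² + v²x²) − D)/v².
√(D² + v²x²) = √(1.6² + 0.11² × 150²) = 16.58; v² = 0.0121.
t = (16.58 − 1.6)/0.0121 = 1240 days (vs. the pure-advection estimate x/v = 1360 d).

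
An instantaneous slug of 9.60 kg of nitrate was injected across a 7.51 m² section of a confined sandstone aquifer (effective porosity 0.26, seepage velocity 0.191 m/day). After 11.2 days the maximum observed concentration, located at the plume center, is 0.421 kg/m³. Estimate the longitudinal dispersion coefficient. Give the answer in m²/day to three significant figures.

At the plume center C_max = M/(n_e·A·√(4πDt)), so D = M²/(4πt·(n_e·A·C_max)²).
n_e·A·C_max = 0.26 × 7.51 × 0.421 = 0.8220 kg/m.
D = 9.60²/(4π × 11.2 × 0.8220²) = 0.969 m²/day.

0.969 m²/day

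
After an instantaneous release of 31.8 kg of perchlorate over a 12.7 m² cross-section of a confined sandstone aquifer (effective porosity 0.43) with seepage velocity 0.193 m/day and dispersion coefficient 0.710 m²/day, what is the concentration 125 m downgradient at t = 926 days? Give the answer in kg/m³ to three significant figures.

For an instantaneous plane source, C(x,t) = M/(n_e·A·√(4πDt)) · exp(−(x−vt)²/(4Dt)), with n_e·A the pore (flow) area.
Plume center vt = 0.193 × 926 = 178.718 m, so the well at 125 m is 53.718 m upgradient of the peak.
√(4πDt) = 90.89 m, giving peak height M/(n_e·A·√(4πDt)) = 31.8/(0.43 × 12.7 × 90.89) = 0.06407 kg/m³.
(x−vt)²/(4Dt) = (-53.718)²/(4 × 0.710 × 926) = 1.097; exp(−1.097) = 0.3339.
C = 0.06407 × 0.3339 = 0.0214 kg/m³.

0.0214 kg/m³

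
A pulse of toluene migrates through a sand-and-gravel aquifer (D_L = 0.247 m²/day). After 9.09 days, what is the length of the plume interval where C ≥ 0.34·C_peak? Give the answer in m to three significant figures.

6.23 m

The plume is Gaussian with σ = √(2Dt) = √(2 × 0.247 × 9.09) = 2.119 m.
C/C_peak = exp(−Δx²/(2σ²)) = 0.34 ⇒ Δx = σ·√(−2 ln 0.34) = 2.119 × 1.469 = 3.113 m.
Width = 2Δx = 6.23 m.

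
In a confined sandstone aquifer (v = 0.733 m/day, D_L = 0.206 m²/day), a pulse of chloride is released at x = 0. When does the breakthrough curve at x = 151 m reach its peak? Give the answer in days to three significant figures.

For the 1D instantaneous-source solution, setting ∂C/∂t = 0 at fixed x gives v²t² + 2Dt − x² = 0, so t = (√(D² + v²x²) − D)/v².
√(D² + v²x²) = √(0.206² + 0.733² × 151²) = 110.7; v² = 0.537289.
t = (110.7 − 0.206)/0.537289 = 206 days (vs. the pure-advection estimate x/v = 206 d).

206 days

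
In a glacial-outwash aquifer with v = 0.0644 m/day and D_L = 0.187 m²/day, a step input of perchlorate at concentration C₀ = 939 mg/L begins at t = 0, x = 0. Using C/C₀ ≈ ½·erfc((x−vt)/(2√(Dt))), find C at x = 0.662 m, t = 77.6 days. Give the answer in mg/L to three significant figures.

For a continuous step input, C/C₀ ≈ ½·erfc((x−vt)/(2√(Dt))).
vt = 0.0644 × 77.6 = 4.99744 m and 2√(Dt) = 2√(0.187 × 77.6) = 7.619 m.
Argument (x−vt)/(2√(Dt)) = (0.662 − 4.99744)/7.619 = -0.5690; ½·erfc(-0.5690) = 0.7895.
C = 939 × 0.7895 = 741 mg/L.

741 mg/L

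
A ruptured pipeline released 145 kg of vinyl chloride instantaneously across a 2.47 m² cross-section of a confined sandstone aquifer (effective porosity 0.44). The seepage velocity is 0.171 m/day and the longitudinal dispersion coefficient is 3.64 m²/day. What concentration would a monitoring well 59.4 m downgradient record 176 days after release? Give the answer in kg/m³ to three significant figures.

For an instantaneous plane source, C(x,t) = M/(n_e·A·√(4πDt)) · exp(−(x−vt)²/(4Dt)), with n_e·A the pore (flow) area.
Plume center vt = 0.171 × 176 = 30.096 m, so the well at 59.4 m is 29.304 m downgradient of the peak.
√(4πDt) = 89.72 m, giving peak height M/(n_e·A·√(4πDt)) = 145/(0.44 × 2.47 × 89.72) = 1.487 kg/m³.
(x−vt)²/(4Dt) = (29.304)²/(4 × 3.64 × 176) = 0.3351; exp(−0.3351) = 0.7153.
C = 1.487 × 0.7153 = 1.06 kg/m³.

1.06 kg/m³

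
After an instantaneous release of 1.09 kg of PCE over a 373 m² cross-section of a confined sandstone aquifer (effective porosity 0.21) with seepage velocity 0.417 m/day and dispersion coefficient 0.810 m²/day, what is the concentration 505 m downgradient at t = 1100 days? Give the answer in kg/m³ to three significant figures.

For an instantaneous plane source, C(x,t) = M/(n_e·A·√(4πDt)) · exp(−(x−vt)²/(4Dt)), with n_e·A the pore (flow) area.
Plume center vt = 0.417 × 1100 = 458.7 m, so the well at 505 m is 46.3 m downgradient of the peak.
√(4πDt) = 105.8 m, giving peak height M/(n_e·A·√(4πDt)) = 1.09/(0.21 × 373 × 105.8) = 0.0001315 kg/m³.
(x−vt)²/(4Dt) = (46.3)²/(4 × 0.810 × 1100) = 0.6015; exp(−0.6015) = 0.5480.
C = 0.0001315 × 0.5480 = 7.21e-05 kg/m³.

7.21e-05 kg/m³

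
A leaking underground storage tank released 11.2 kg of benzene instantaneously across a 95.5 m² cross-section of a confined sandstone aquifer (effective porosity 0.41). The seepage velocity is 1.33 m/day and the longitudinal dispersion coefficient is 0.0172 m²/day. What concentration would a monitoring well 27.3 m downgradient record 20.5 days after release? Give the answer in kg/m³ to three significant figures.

0.136 kg/m³

For an instantaneous plane source, C(x,t) = M/(n_e·A·√(4πDt)) · exp(−(x−vt)²/(4Dt)), with n_e·A the pore (flow) area.
Plume center vt = 1.33 × 20.5 = 27.265 m, so the well at 27.3 m is 0.035 m downgradient of the peak.
√(4πDt) = 2.105 m, giving peak height M/(n_e·A·√(4πDt)) = 11.2/(0.41 × 95.5 × 2.105) = 0.1359 kg/m³.
(x−vt)²/(4Dt) = (0.035)²/(4 × 0.0172 × 20.5) = 0.0008685; exp(−0.0008685) = 0.9991.
C = 0.1359 × 0.9991 = 0.136 kg/m³.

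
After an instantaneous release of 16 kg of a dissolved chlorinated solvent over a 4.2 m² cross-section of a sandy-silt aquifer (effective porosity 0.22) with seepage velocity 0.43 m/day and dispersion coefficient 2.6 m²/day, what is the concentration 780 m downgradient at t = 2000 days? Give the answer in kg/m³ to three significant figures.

For an instantaneous plane source, C(x,t) = M/(n_e·A·√(4πDt)) · exp(−(x−vt)²/(4Dt)), with n_e·A the pore (flow) area.
Plume center vt = 0.43 × 2000 = 860 m, so the well at 780 m is 80 m upgradient of the peak.
√(4πDt) = 255.6 m, giving peak height M/(n_e·A·√(4πDt)) = 16/(0.22 × 4.2 × 255.6) = 0.06775 kg/m³.
(x−vt)²/(4Dt) = (-80)²/(4 × 2.6 × 2000) = 0.3077; exp(−0.3077) = 0.7351.
C = 0.06775 × 0.7351 = 0.0498 kg/m³.

0.0498 kg/m³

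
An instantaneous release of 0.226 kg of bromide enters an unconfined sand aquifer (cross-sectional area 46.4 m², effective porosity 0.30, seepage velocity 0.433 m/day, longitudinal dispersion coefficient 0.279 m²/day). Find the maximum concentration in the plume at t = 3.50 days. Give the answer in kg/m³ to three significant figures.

The peak of an instantaneous 1D plume sits at x = vt; there the Gaussian factor is 1 and C_max = M/(n_e·A·√(4πDt)), where n_e·A is the pore area the mass is dissolved in.
√(4πDt) = √(4π × 0.279 × 3.50) = 3.503 m, so C_max = 0.226/(0.30 × 46.4 × 3.503) = 0.00463 kg/m³.

0.00463 kg/m³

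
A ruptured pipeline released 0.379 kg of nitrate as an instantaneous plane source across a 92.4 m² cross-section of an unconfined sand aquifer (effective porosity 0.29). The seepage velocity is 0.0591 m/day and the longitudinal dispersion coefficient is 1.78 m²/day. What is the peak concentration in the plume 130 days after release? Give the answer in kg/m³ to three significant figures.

The peak of an instantaneous 1D plume sits at x = vt; there the Gaussian factor is 1 and C_max = M/(n_e·A·√(4πDt)), where n_e·A is the pore area the mass is dissolved in.
√(4πDt) = √(4π × 1.78 × 130) = 53.92 m, so C_max = 0.379/(0.29 × 92.4 × 53.92) = 0.000262 kg/m³.

0.000262 kg/m³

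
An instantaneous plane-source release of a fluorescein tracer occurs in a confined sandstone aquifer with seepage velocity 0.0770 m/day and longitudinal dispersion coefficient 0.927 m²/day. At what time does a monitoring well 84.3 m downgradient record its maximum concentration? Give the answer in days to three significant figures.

For the 1D instantaneous-source solution, setting ∂C/∂t = 0 at fixed x gives v²t² + 2Dt − x² = 0, so t = (√(D² + v²x²) − D)/v².
√(D² + v²x²) = √(0.927² + 0.0770² × 84.3²) = 6.557; v² = 0.005929.
t = (6.557 − 0.927)/0.005929 = 950 days (vs. the pure-advection estimate x/v = 1090 d).

950 days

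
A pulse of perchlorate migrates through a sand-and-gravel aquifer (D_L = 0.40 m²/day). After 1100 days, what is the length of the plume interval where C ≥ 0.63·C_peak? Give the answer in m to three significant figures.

The plume is Gaussian with σ = √(2Dt) = √(2 × 0.40 × 1100) = 29.66 m.
C/C_peak = exp(−Δx²/(2σ²)) = 0.63 ⇒ Δx = σ·√(−2 ln 0.63) = 29.66 × 0.9613 = 28.51 m.
Width = 2Δx = 57.0 m.

57.0 m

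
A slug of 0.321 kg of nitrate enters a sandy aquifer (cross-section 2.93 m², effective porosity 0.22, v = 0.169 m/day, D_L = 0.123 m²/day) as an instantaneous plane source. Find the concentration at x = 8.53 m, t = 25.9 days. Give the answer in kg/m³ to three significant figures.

0.0203 kg/m³

For an instantaneous plane source, C(x,t) = M/(n_e·A·√(4πDt)) · exp(−(x−vt)²/(4Dt)), with n_e·A the pore (flow) area.
Plume center vt = 0.169 × 25.9 = 4.3771 m, so the well at 8.53 m is 4.1529 m downgradient of the peak.
√(4πDt) = 6.327 m, giving peak height M/(n_e·A·√(4πDt)) = 0.321/(0.22 × 2.93 × 6.327) = 0.07871 kg/m³.
(x−vt)²/(4Dt) = (4.1529)²/(4 × 0.123 × 25.9) = 1.353; exp(−1.353) = 0.2585.
C = 0.07871 × 0.2585 = 0.0203 kg/m³.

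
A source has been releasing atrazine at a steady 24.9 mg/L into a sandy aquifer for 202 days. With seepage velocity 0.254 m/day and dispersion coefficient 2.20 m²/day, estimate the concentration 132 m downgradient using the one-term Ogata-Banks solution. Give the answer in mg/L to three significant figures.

0.0846 mg/L

For a continuous step input, C/C₀ ≈ ½·erfc((x−vt)/(2√(Dt))).
vt = 0.254 × 202 = 51.308 m and 2√(Dt) = 2√(2.20 × 202) = 42.16 m.
Argument (x−vt)/(2√(Dt)) = (132 − 51.308)/42.16 = 1.914; ½·erfc(1.914) = 0.003397.
C = 24.9 × 0.003397 = 0.0846 mg/L.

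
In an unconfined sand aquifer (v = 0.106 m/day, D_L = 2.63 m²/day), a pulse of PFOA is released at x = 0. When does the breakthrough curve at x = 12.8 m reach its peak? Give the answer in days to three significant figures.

For the 1D instantaneous-source solution, setting ∂C/∂t = 0 at fixed x gives v²t² + 2Dt − x² = 0, so t = (√(D² + v²x²) − D)/v².
√(D² + v²x²) = √(2.63² + 0.106² × 12.8²) = 2.959; v² = 0.011236.
t = (2.959 − 2.63)/0.011236 = 29.3 days (vs. the pure-advection estimate x/v = 121 d).

29.3 days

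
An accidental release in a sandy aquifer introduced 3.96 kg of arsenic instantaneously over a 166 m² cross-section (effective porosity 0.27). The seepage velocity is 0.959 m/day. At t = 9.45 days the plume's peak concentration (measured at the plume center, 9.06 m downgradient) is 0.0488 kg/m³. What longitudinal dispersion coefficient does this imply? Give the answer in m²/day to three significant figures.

At the plume center C_max = M/(n_e·A·√(4πDt)), so D = M²/(4πt·(n_e·A·C_max)²).
n_e·A·C_max = 0.27 × 166 × 0.0488 = 2.187 kg/m.
D = 3.96²/(4π × 9.45 × 2.187²) = 0.0276 m²/day.

0.0276 m²/day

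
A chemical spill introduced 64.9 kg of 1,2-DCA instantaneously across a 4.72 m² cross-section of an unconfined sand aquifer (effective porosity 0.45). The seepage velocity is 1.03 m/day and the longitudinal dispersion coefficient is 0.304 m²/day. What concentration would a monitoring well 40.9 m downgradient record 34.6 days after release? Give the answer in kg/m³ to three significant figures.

For an instantaneous plane source, C(x,t) = M/(n_e·A·√(4πDt)) · exp(−(x−vt)²/(4Dt)), with n_e·A the pore (flow) area.
Plume center vt = 1.03 × 34.6 = 35.638 m, so the well at 40.9 m is 5.262 m downgradient of the peak.
√(4πDt) = 11.50 m, giving peak height M/(n_e·A·√(4πDt)) = 64.9/(0.45 × 4.72 × 11.50) = 2.657 kg/m³.
(x−vt)²/(4Dt) = (5.262)²/(4 × 0.304 × 34.6) = 0.6581; exp(−0.6581) = 0.5178.
C = 2.657 × 0.5178 = 1.38 kg/m³.

1.38 kg/m³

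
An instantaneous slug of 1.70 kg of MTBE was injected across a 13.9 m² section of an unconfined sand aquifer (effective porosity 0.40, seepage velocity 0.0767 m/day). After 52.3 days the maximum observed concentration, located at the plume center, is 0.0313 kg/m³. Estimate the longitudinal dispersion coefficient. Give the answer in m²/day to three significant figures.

At the plume center C_max = M/(n_e·A·√(4πDt)), so D = M²/(4πt·(n_e·A·C_max)²).
n_e·A·C_max = 0.40 × 13.9 × 0.0313 = 0.1740 kg/m.
D = 1.70²/(4π × 52.3 × 0.1740²) = 0.145 m²/day.

0.145 m²/day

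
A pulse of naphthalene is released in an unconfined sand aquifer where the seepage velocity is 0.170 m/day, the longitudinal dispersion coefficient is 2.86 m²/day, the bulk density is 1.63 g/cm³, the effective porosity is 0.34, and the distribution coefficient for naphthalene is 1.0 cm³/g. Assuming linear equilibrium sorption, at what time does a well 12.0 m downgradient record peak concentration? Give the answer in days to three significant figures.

131 days

Retardation factor R = 1 + ρ_b·K_d/n = 1 + 1.63 × 1.0/0.34 = 5.794.
Sorption retards both mechanisms: v_R = v/R = 0.02934 m/day, D_R = D/R = 0.4936 m²/day.
Peak time from v_R²t² + 2D_R t − x² = 0: t = (√(D_R² + v_R²x²) − D_R)/v_R².
√(D_R² + v_R²x²) = √(0.4936² + 0.02934² × 12.0²) = 0.6063; v_R² = 0.0008608.
t = (0.6063 − 0.4936)/0.0008608 = 131 days.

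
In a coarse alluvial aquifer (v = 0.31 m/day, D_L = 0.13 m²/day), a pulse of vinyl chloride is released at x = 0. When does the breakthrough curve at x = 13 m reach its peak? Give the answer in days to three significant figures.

For the 1D instantaneous-source solution, setting ∂C/∂t = 0 at fixed x gives v²t² + 2Dt − x² = 0, so t = (√(D² + v²x²) − D)/v².
√(D² + v²x²) = √(0.13² + 0.31² × 13²) = 4.032; v² = 0.0961.
t = (4.032 − 0.13)/0.0961 = 40.6 days (vs. the pure-advection estimate x/v = 41.9 d).

40.6 days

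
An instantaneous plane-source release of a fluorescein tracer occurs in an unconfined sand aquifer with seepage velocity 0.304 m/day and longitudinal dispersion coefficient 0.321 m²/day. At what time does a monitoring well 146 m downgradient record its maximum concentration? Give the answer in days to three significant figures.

477 days

For the 1D instantaneous-source solution, setting ∂C/∂t = 0 at fixed x gives v²t² + 2Dt − x² = 0, so t = (√(D² + v²x²) − D)/v².
√(D² + v²x²) = √(0.321² + 0.304² × 146²) = 44.39; v² = 0.092416.
t = (44.39 − 0.321)/0.092416 = 477 days (vs. the pure-advection estimate x/v = 480 d).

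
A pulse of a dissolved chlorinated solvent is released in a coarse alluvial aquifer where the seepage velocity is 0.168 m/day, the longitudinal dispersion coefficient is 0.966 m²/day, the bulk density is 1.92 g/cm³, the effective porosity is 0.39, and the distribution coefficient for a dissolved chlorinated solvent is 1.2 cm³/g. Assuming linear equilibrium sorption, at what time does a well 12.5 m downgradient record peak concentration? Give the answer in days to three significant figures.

329 days

Retardation factor R = 1 + ρ_b·K_d/n = 1 + 1.92 × 1.2/0.39 = 6.908.
Sorption retards both mechanisms: v_R = v/R = 0.02432 m/day, D_R = D/R = 0.1398 m²/day.
Peak time from v_R²t² + 2D_R t − x² = 0: t = (√(D_R² + v_R²x²) − D_R)/v_R².
√(D_R² + v_R²x²) = √(0.1398² + 0.02432² × 12.5²) = 0.3346; v_R² = 0.0005915.
t = (0.3346 − 0.1398)/0.0005915 = 329 days.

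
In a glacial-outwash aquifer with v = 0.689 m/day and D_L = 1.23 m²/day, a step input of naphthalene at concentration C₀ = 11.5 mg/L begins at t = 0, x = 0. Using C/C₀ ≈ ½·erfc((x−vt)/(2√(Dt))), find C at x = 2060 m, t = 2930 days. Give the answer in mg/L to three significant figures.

For a continuous step input, C/C₀ ≈ ½·erfc((x−vt)/(2√(Dt))).
vt = 0.689 × 2930 = 2018.77 m and 2√(Dt) = 2√(1.23 × 2930) = 120.1 m.
Argument (x−vt)/(2√(Dt)) = (2060 − 2018.77)/120.1 = 0.3433; ½·erfc(0.3433) = 0.3137.
C = 11.5 × 0.3137 = 3.61 mg/L.

3.61 mg/L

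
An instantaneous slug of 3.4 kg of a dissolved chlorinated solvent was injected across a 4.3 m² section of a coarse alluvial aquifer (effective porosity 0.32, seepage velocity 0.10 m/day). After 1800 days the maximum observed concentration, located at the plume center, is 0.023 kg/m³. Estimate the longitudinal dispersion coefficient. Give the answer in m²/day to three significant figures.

At the plume center C_max = M/(n_e·A·√(4πDt)), so D = M²/(4πt·(n_e·A·C_max)²).
n_e·A·C_max = 0.32 × 4.3 × 0.023 = 0.03165 kg/m.
D = 3.4²/(4π × 1800 × 0.03165²) = 0.510 m²/day.

0.510 m²/day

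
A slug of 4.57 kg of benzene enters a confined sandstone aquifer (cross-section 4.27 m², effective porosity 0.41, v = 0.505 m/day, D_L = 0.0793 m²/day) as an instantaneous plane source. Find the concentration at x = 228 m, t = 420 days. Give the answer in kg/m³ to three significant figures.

For an instantaneous plane source, C(x,t) = M/(n_e·A·√(4πDt)) · exp(−(x−vt)²/(4Dt)), with n_e·A the pore (flow) area.
Plume center vt = 0.505 × 420 = 212.1 m, so the well at 228 m is 15.9 m downgradient of the peak.
√(4πDt) = 20.46 m, giving peak height M/(n_e·A·√(4πDt)) = 4.57/(0.41 × 4.27 × 20.46) = 0.1276 kg/m³.
(x−vt)²/(4Dt) = (15.9)²/(4 × 0.0793 × 420) = 1.898; exp(−1.898) = 0.1499.
C = 0.1276 × 0.1499 = 0.0191 kg/m³.

0.0191 kg/m³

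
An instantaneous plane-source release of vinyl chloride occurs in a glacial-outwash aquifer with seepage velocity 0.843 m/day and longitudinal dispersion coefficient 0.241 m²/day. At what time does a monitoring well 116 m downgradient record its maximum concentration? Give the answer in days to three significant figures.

For the 1D instantaneous-source solution, setting ∂C/∂t = 0 at fixed x gives v²t² + 2Dt − x² = 0, so t = (√(D² + v²x²) − D)/v².
√(D² + v²x²) = √(0.241² + 0.843² × 116²) = 97.79; v² = 0.710649.
t = (97.79 − 0.241)/0.710649 = 137 days (vs. the pure-advection estimate x/v = 138 d).

137 days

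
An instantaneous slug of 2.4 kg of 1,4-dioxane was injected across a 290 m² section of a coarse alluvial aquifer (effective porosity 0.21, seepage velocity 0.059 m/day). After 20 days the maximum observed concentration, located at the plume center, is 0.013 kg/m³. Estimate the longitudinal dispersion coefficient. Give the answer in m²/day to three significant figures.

0.0366 m²/day

At the plume center C_max = M/(n_e·A·√(4πDt)), so D = M²/(4πt·(n_e·A·C_max)²).
n_e·A·C_max = 0.21 × 290 × 0.013 = 0.7917 kg/m.
D = 2.4²/(4π × 20 × 0.7917²) = 0.0366 m²/day.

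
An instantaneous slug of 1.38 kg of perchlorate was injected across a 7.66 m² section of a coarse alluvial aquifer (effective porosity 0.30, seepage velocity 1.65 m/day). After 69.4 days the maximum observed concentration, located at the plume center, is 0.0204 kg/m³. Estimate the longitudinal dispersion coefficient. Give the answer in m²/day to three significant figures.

0.994 m²/day

At the plume center C_max = M/(n_e·A·√(4πDt)), so D = M²/(4πt·(n_e·A·C_max)²).
n_e·A·C_max = 0.30 × 7.66 × 0.0204 = 0.04688 kg/m.
D = 1.38²/(4π × 69.4 × 0.04688²) = 0.994 m²/day.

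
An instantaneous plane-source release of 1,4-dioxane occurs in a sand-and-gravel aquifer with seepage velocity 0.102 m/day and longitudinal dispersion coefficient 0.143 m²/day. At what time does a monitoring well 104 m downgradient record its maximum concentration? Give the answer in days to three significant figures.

For the 1D instantaneous-source solution, setting ∂C/∂t = 0 at fixed x gives v²t² + 2Dt − x² = 0, so t = (√(D² + v²x²) − D)/v².
√(D² + v²x²) = √(0.143² + 0.102² × 104²) = 10.61; v² = 0.010404.
t = (10.61 − 0.143)/0.010404 = 1010 days (vs. the pure-advection estimate x/v = 1020 d).

1010 days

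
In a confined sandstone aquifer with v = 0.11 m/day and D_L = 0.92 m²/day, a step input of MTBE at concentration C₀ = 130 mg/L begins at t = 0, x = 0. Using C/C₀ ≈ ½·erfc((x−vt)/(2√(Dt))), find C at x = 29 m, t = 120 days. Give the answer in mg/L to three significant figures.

For a continuous step input, C/C₀ ≈ ½·erfc((x−vt)/(2√(Dt))).
vt = 0.11 × 120 = 13.2 m and 2√(Dt) = 2√(0.92 × 120) = 21.01 m.
Argument (x−vt)/(2√(Dt)) = (29 − 13.2)/21.01 = 0.7520; ½·erfc(0.7520) = 0.1438.
C = 130 × 0.1438 = 18.7 mg/L.

18.7 mg/L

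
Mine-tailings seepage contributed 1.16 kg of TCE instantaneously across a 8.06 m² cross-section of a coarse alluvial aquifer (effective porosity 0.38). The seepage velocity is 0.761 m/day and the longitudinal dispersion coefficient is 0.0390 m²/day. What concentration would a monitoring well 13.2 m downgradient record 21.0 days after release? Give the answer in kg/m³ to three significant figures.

0.0111 kg/m³

For an instantaneous plane source, C(x,t) = M/(n_e·A·√(4πDt)) · exp(−(x−vt)²/(4Dt)), with n_e·A the pore (flow) area.
Plume center vt = 0.761 × 21.0 = 15.981 m, so the well at 13.2 m is 2.781 m upgradient of the peak.
√(4πDt) = 3.208 m, giving peak height M/(n_e·A·√(4πDt)) = 1.16/(0.38 × 8.06 × 3.208) = 0.1181 kg/m³.
(x−vt)²/(4Dt) = (-2.781)²/(4 × 0.0390 × 21.0) = 2.361; exp(−2.361) = 0.09433.
C = 0.1181 × 0.09433 = 0.0111 kg/m³.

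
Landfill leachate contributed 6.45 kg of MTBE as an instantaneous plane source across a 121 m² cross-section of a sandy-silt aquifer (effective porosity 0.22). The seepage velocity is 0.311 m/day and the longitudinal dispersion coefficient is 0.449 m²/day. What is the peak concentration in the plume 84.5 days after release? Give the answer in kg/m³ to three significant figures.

0.0111 kg/m³

The peak of an instantaneous 1D plume sits at x = vt; there the Gaussian factor is 1 and C_max = M/(n_e·A·√(4πDt)), where n_e·A is the pore area the mass is dissolved in.
√(4πDt) = √(4π × 0.449 × 84.5) = 21.84 m, so C_max = 6.45/(0.22 × 121 × 21.84) = 0.0111 kg/m³.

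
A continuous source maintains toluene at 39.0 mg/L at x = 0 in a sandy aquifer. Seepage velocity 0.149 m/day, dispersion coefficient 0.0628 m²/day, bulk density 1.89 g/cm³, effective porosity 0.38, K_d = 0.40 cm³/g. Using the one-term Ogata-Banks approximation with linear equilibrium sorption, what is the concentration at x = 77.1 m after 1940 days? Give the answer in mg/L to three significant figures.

38.4 mg/L

Retardation factor R = 1 + ρ_b·K_d/n = 1 + 1.89 × 0.40/0.38 = 2.989.
Sorption retards both mechanisms: v_R = v/R = 0.04985 m/day, D_R = D/R = 0.02101 m²/day.
v_R·t = 0.04985 × 1940 = 96.709 m; 2√(D_R t) = 12.77 m; argument = (77.1 − 96.709)/12.77 = -1.536.
C = C₀ × ½·erfc(-1.536) = 39.0 × 0.9851 = 38.4 mg/L.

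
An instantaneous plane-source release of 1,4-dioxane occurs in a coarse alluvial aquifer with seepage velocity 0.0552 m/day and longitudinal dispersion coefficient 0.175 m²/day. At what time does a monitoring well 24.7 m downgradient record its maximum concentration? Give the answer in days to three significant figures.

For the 1D instantaneous-source solution, setting ∂C/∂t = 0 at fixed x gives v²t² + 2Dt − x² = 0, so t = (√(D² + v²x²) − D)/v².
√(D² + v²x²) = √(0.175² + 0.0552² × 24.7²) = 1.375; v² = 0.00304704.
t = (1.375 − 0.175)/0.00304704 = 394 days (vs. the pure-advection estimate x/v = 447 d).

394 days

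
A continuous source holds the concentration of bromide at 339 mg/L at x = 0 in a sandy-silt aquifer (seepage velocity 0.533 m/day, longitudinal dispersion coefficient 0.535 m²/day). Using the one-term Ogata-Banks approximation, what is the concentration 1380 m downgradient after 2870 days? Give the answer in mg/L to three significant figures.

For a continuous step input, C/C₀ ≈ ½·erfc((x−vt)/(2√(Dt))).
vt = 0.533 × 2870 = 1529.71 m and 2√(Dt) = 2√(0.535 × 2870) = 78.37 m.
Argument (x−vt)/(2√(Dt)) = (1380 − 1529.71)/78.37 = -1.910; ½·erfc(-1.910) = 0.9965.
C = 339 × 0.9965 = 338 mg/L.

338 mg/L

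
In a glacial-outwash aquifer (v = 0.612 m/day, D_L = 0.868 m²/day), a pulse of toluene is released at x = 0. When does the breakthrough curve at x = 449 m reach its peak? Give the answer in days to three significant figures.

731 days

For the 1D instantaneous-source solution, setting ∂C/∂t = 0 at fixed x gives v²t² + 2Dt − x² = 0, so t = (√(D² + v²x²) − D)/v².
√(D² + v²x²) = √(0.868² + 0.612² × 449²) = 274.8; v² = 0.374544.
t = (274.8 − 0.868)/0.374544 = 731 days (vs. the pure-advection estimate x/v = 734 d).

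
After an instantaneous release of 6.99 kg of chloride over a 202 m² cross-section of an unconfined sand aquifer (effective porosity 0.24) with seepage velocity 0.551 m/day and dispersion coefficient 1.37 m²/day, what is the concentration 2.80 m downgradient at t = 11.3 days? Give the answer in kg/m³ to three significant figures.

For an instantaneous plane source, C(x,t) = M/(n_e·A·√(4πDt)) · exp(−(x−vt)²/(4Dt)), with n_e·A the pore (flow) area.
Plume center vt = 0.551 × 11.3 = 6.2263 m, so the well at 2.80 m is 3.4263 m upgradient of the peak.
√(4πDt) = 13.95 m, giving peak height M/(n_e·A·√(4πDt)) = 6.99/(0.24 × 202 × 13.95) = 0.01034 kg/m³.
(x−vt)²/(4Dt) = (-3.4263)²/(4 × 1.37 × 11.3) = 0.1896; exp(−0.1896) = 0.8273.
C = 0.01034 × 0.8273 = 0.00855 kg/m³.

0.00855 kg/m³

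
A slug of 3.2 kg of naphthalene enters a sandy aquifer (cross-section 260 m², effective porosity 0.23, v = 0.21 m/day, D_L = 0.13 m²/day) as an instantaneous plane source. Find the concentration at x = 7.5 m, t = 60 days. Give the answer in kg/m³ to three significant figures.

For an instantaneous plane source, C(x,t) = M/(n_e·A·√(4πDt)) · exp(−(x−vt)²/(4Dt)), with n_e·A the pore (flow) area.
Plume center vt = 0.21 × 60 = 12.6 m, so the well at 7.5 m is 5.1 m upgradient of the peak.
√(4πDt) = 9.900 m, giving peak height M/(n_e·A·√(4πDt)) = 3.2/(0.23 × 260 × 9.900) = 0.005405 kg/m³.
(x−vt)²/(4Dt) = (-5.1)²/(4 × 0.13 × 60) = 0.8337; exp(−0.8337) = 0.4344.
C = 0.005405 × 0.4344 = 0.00235 kg/m³.

0.00235 kg/m³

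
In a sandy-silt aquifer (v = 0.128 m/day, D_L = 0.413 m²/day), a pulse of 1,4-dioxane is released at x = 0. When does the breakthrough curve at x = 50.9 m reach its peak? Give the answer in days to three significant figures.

For the 1D instantaneous-source solution, setting ∂C/∂t = 0 at fixed x gives v²t² + 2Dt − x² = 0, so t = (√(D² + v²x²) − D)/v².
√(D² + v²x²) = √(0.413² + 0.128² × 50.9²) = 6.528; v² = 0.016384.
t = (6.528 − 0.413)/0.016384 = 373 days (vs. the pure-advection estimate x/v = 398 d).

373 days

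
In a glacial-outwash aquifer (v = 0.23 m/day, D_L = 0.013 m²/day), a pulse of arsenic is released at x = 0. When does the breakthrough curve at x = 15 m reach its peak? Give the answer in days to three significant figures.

65.0 days

For the 1D instantaneous-source solution, setting ∂C/∂t = 0 at fixed x gives v²t² + 2Dt − x² = 0, so t = (√(D² + v²x²) − D)/v².
√(D² + v²x²) = √(0.013² + 0.23² × 15²) = 3.450; v² = 0.0529.
t = (3.450 − 0.013)/0.0529 = 65.0 days (vs. the pure-advection estimate x/v = 65.2 d).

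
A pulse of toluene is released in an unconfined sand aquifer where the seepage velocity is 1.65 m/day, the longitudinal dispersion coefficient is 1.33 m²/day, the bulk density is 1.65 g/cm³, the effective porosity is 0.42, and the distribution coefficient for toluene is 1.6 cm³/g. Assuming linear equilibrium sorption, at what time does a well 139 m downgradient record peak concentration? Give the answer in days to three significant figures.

Retardation factor R = 1 + ρ_b·K_d/n = 1 + 1.65 × 1.6/0.42 = 7.286.
Sorption retards both mechanisms: v_R = v/R = 0.2265 m/day, D_R = D/R = 0.1825 m²/day.
Peak time from v_R²t² + 2D_R t − x² = 0: t = (√(D_R² + v_R²x²) − D_R)/v_R².
√(D_R² + v_R²x²) = √(0.1825² + 0.2265² × 139²) = 31.48; v_R² = 0.05130.
t = (31.48 − 0.1825)/0.05130 = 610 days.

610 days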